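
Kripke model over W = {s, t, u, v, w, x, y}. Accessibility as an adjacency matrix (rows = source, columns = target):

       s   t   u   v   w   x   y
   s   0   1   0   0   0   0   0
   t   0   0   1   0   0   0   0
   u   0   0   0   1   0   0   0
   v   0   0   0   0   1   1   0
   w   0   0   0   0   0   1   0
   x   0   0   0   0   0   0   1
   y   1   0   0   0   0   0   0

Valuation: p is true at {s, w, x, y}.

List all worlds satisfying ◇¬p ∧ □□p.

s: ◇¬p is T, □□p is F. ✗
t: ◇¬p is T, □□p is F. ✗
u: ◇¬p is T, □□p is T. ✓
v: ◇¬p is F, □□p is T. ✗
w: ◇¬p is F, □□p is T. ✗
x: ◇¬p is F, □□p is T. ✗
y: ◇¬p is F, □□p is F. ✗

{u}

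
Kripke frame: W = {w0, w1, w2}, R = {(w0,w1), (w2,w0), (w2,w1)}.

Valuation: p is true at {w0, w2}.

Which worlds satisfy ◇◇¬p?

w0: successors {w1}; ◇¬p there: w1:F. ✗
w1: no successors, so ◇◇¬p fails. ✗
w2: successors {w0, w1}; ◇¬p there: w0:T, w1:F. ✓

{w2}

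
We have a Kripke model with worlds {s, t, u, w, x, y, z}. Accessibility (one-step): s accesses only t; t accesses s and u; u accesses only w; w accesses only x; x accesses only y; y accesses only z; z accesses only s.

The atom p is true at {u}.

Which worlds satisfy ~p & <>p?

{t}

s: ~p is T, <>p is F. ✗
t: ~p is T, <>p is T. ✓
u: ~p is F, <>p is F. ✗
w: ~p is T, <>p is F. ✗
x: ~p is T, <>p is F. ✗
y: ~p is T, <>p is F. ✗
z: ~p is T, <>p is F. ✗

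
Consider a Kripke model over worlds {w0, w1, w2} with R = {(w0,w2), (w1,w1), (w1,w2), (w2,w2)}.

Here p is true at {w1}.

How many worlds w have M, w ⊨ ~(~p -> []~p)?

w0: ~p -> []~p is T. ✗
w1: ~p -> []~p is T. ✗
w2: ~p -> []~p is T. ✗
Satisfying worlds: ∅.

0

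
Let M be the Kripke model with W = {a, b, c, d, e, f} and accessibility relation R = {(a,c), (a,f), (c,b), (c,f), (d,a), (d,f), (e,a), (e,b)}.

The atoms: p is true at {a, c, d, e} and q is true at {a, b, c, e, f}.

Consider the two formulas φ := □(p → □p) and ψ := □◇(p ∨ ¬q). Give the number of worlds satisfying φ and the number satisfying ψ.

3 and 2

For □(p → □p):
a: successors {c, f}; p → □p there: c:F, f:T. ✗
b: no successors, so □(p → □p) holds vacuously. ✓
c: successors {b, f}; p → □p there: b:T, f:T. ✓
d: successors {a, f}; p → □p there: a:F, f:T. ✗
e: successors {a, b}; p → □p there: a:F, b:T. ✗
f: no successors, so □(p → □p) holds vacuously. ✓
— 3 worlds.
For □◇(p ∨ ¬q):
a: successors {c, f}; ◇(p ∨ ¬q) there: c:F, f:F. ✗
b: no successors, so □◇(p ∨ ¬q) holds vacuously. ✓
c: successors {b, f}; ◇(p ∨ ¬q) there: b:F, f:F. ✗
d: successors {a, f}; ◇(p ∨ ¬q) there: a:T, f:F. ✗
e: successors {a, b}; ◇(p ∨ ¬q) there: a:T, b:F. ✗
f: no successors, so □◇(p ∨ ¬q) holds vacuously. ✓
— 2 worlds.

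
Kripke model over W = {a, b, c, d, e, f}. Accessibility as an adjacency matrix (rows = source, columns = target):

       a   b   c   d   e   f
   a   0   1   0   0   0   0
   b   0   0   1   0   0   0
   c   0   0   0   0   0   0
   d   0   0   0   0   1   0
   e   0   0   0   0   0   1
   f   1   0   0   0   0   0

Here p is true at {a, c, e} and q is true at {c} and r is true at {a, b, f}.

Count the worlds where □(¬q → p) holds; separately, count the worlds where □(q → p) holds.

For □(¬q → p):
a: successors {b}; ¬q → p there: b:F. ✗
b: successors {c}; ¬q → p there: c:T. ✓
c: no successors, so □(¬q → p) holds vacuously. ✓
d: successors {e}; ¬q → p there: e:T. ✓
e: successors {f}; ¬q → p there: f:F. ✗
f: successors {a}; ¬q → p there: a:T. ✓
— 4 worlds.
For □(q → p):
a: successors {b}; q → p there: b:T. ✓
b: successors {c}; q → p there: c:T. ✓
c: no successors, so □(q → p) holds vacuously. ✓
d: successors {e}; q → p there: e:T. ✓
e: successors {f}; q → p there: f:T. ✓
f: successors {a}; q → p there: a:T. ✓
— 6 worlds.

4 and 6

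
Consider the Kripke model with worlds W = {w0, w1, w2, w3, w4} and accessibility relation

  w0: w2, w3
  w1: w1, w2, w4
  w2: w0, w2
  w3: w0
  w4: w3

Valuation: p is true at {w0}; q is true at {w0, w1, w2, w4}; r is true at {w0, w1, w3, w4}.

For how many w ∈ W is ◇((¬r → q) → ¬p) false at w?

1

w0: successors {w2, w3}; (¬r → q) → ¬p there: w2:T, w3:T. ✓
w1: successors {w1, w2, w4}; (¬r → q) → ¬p there: w1:T, w2:T, w4:T. ✓
w2: successors {w0, w2}; (¬r → q) → ¬p there: w0:F, w2:T. ✓
w3: successors {w0}; (¬r → q) → ¬p there: w0:F. ✗
w4: successors {w3}; (¬r → q) → ¬p there: w3:T. ✓
Satisfying worlds: {w0, w1, w2, w4}.
So ◇((¬r → q) → ¬p) fails at the other 1 world.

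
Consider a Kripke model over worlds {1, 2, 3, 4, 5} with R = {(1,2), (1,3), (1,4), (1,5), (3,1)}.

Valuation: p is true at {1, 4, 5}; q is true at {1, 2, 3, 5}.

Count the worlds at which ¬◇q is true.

1: ◇q is T. ✗
2: ◇q is F. ✓
3: ◇q is T. ✗
4: ◇q is F. ✓
5: ◇q is F. ✓
Satisfying worlds: {2, 4, 5}.

3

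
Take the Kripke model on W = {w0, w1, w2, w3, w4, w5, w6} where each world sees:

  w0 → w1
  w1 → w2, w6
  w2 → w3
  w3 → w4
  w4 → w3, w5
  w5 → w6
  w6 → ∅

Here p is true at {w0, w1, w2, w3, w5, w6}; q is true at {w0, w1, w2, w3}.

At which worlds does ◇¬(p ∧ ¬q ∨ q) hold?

w0: successors {w1}; ¬(p ∧ ¬q ∨ q) there: w1:F. ✗
w1: successors {w2, w6}; ¬(p ∧ ¬q ∨ q) there: w2:F, w6:F. ✗
w2: successors {w3}; ¬(p ∧ ¬q ∨ q) there: w3:F. ✗
w3: successors {w4}; ¬(p ∧ ¬q ∨ q) there: w4:T. ✓
w4: successors {w3, w5}; ¬(p ∧ ¬q ∨ q) there: w3:F, w5:F. ✗
w5: successors {w6}; ¬(p ∧ ¬q ∨ q) there: w6:F. ✗
w6: no successors, so ◇¬(p ∧ ¬q ∨ q) fails. ✗

{w3}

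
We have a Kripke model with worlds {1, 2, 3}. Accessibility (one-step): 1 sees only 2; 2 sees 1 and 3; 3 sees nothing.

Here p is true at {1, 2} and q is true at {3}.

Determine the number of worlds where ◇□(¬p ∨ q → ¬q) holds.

1: successors {2}; □(¬p ∨ q → ¬q) there: 2:F. ✗
2: successors {1, 3}; □(¬p ∨ q → ¬q) there: 1:T, 3:T. ✓
3: no successors, so ◇□(¬p ∨ q → ¬q) fails. ✗
Satisfying worlds: {2}.

1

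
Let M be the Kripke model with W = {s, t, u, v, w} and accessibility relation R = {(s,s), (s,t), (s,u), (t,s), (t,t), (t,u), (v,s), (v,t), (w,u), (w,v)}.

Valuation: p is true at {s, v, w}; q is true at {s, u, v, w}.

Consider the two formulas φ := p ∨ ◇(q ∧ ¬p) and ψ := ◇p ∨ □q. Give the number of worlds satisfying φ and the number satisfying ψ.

4 and 5

For p ∨ ◇(q ∧ ¬p):
s: p is T, ◇(q ∧ ¬p) is T. ✓
t: p is F, ◇(q ∧ ¬p) is T. ✓
u: p is F, ◇(q ∧ ¬p) is F. ✗
v: p is T, ◇(q ∧ ¬p) is F. ✓
w: p is T, ◇(q ∧ ¬p) is T. ✓
— 4 worlds.
For ◇p ∨ □q:
s: ◇p is T, □q is F. ✓
t: ◇p is T, □q is F. ✓
u: ◇p is F, □q is T. ✓
v: ◇p is T, □q is F. ✓
w: ◇p is T, □q is T. ✓
— 5 worlds.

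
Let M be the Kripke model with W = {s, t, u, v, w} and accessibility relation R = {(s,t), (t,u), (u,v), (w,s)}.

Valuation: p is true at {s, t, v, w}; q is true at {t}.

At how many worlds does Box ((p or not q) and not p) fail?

3

s: successors {t}; (p or not q) and not p there: t:F. ✗
t: successors {u}; (p or not q) and not p there: u:T. ✓
u: successors {v}; (p or not q) and not p there: v:F. ✗
v: no successors, so Box ((p or not q) and not p) holds vacuously. ✓
w: successors {s}; (p or not q) and not p there: s:F. ✗
Satisfying worlds: {t, v}.
So Box ((p or not q) and not p) fails at the other 3 worlds.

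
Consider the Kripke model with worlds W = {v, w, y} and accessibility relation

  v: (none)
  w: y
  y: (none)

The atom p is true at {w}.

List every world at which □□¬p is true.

{v, w, y}

v: no successors, so □□¬p holds vacuously. ✓
w: successors {y}; □¬p there: y:T. ✓
y: no successors, so □□¬p holds vacuously. ✓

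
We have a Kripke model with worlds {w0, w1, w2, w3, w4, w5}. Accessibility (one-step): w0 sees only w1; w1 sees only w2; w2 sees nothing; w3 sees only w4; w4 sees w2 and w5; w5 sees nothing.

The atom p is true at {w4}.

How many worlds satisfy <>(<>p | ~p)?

w0: successors {w1}; <>p | ~p there: w1:T. ✓
w1: successors {w2}; <>p | ~p there: w2:T. ✓
w2: no successors, so <>(<>p | ~p) fails. ✗
w3: successors {w4}; <>p | ~p there: w4:F. ✗
w4: successors {w2, w5}; <>p | ~p there: w2:T, w5:T. ✓
w5: no successors, so <>(<>p | ~p) fails. ✗
Satisfying worlds: {w0, w1, w4}.

3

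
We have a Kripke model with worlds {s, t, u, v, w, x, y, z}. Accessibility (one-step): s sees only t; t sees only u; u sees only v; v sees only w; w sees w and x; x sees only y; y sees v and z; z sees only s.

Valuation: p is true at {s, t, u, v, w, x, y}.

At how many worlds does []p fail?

1

s: successors {t}; p there: t:T. ✓
t: successors {u}; p there: u:T. ✓
u: successors {v}; p there: v:T. ✓
v: successors {w}; p there: w:T. ✓
w: successors {w, x}; p there: w:T, x:T. ✓
x: successors {y}; p there: y:T. ✓
y: successors {v, z}; p there: v:T, z:F. ✗
z: successors {s}; p there: s:T. ✓
Satisfying worlds: {s, t, u, v, w, x, z}.
So []p fails at the other 1 world.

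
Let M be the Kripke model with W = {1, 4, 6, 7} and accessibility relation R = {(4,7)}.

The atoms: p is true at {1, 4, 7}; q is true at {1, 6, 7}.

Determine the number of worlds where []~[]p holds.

3

1: no successors, so []~[]p holds vacuously. ✓
4: successors {7}; ~[]p there: 7:F. ✗
6: no successors, so []~[]p holds vacuously. ✓
7: no successors, so []~[]p holds vacuously. ✓
Satisfying worlds: {1, 6, 7}.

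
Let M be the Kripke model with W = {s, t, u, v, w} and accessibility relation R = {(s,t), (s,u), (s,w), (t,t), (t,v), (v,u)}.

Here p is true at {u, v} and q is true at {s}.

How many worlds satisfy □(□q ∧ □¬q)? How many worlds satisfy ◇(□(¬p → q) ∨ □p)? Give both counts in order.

3 and 3

For □(□q ∧ □¬q):
s: successors {t, u, w}; □q ∧ □¬q there: t:F, u:T, w:T. ✗
t: successors {t, v}; □q ∧ □¬q there: t:F, v:F. ✗
u: no successors, so □(□q ∧ □¬q) holds vacuously. ✓
v: successors {u}; □q ∧ □¬q there: u:T. ✓
w: no successors, so □(□q ∧ □¬q) holds vacuously. ✓
— 3 worlds.
For ◇(□(¬p → q) ∨ □p):
s: successors {t, u, w}; □(¬p → q) ∨ □p there: t:F, u:T, w:T. ✓
t: successors {t, v}; □(¬p → q) ∨ □p there: t:F, v:T. ✓
u: no successors, so ◇(□(¬p → q) ∨ □p) fails. ✗
v: successors {u}; □(¬p → q) ∨ □p there: u:T. ✓
w: no successors, so ◇(□(¬p → q) ∨ □p) fails. ✗
— 3 worlds.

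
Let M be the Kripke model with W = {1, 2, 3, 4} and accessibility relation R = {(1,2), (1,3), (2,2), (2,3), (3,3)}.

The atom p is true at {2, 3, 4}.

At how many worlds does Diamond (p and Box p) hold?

3

1: successors {2, 3}; p and Box p there: 2:T, 3:T. ✓
2: successors {2, 3}; p and Box p there: 2:T, 3:T. ✓
3: successors {3}; p and Box p there: 3:T. ✓
4: no successors, so Diamond (p and Box p) fails. ✗
Satisfying worlds: {1, 2, 3}.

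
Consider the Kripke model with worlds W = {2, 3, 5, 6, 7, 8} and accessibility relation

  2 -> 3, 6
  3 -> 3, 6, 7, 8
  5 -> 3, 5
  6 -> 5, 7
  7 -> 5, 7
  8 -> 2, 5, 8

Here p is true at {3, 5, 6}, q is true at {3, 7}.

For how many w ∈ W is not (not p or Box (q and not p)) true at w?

3

2: not p or Box (q and not p) is T. ✗
3: not p or Box (q and not p) is F. ✓
5: not p or Box (q and not p) is F. ✓
6: not p or Box (q and not p) is F. ✓
7: not p or Box (q and not p) is T. ✗
8: not p or Box (q and not p) is T. ✗
Satisfying worlds: {3, 5, 6}.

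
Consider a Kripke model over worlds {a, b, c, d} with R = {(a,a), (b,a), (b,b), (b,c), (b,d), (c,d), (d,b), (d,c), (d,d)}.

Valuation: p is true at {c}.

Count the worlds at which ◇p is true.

2

a: successors {a}; p there: a:F. ✗
b: successors {a, b, c, d}; p there: a:F, b:F, c:T, d:F. ✓
c: successors {d}; p there: d:F. ✗
d: successors {b, c, d}; p there: b:F, c:T, d:F. ✓
Satisfying worlds: {b, d}.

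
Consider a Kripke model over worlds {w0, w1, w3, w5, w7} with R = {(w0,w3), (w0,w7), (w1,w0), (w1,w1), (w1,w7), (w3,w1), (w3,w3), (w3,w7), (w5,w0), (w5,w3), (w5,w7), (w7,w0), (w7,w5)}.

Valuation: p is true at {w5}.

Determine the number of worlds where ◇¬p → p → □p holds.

w0: ◇¬p is T, p → □p is T. ✓
w1: ◇¬p is T, p → □p is T. ✓
w3: ◇¬p is T, p → □p is T. ✓
w5: ◇¬p is T, p → □p is F. ✗
w7: ◇¬p is T, p → □p is T. ✓
Satisfying worlds: {w0, w1, w3, w7}.

4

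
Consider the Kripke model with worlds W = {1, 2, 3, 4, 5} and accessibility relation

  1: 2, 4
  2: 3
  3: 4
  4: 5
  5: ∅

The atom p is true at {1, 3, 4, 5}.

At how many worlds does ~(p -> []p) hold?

1

1: p -> []p is F. ✓
2: p -> []p is T. ✗
3: p -> []p is T. ✗
4: p -> []p is T. ✗
5: p -> []p is T. ✗
Satisfying worlds: {1}.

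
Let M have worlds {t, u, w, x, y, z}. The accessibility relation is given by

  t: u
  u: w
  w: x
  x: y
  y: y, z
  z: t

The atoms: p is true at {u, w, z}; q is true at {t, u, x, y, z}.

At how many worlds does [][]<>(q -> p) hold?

2

t: successors {u}; []<>(q -> p) there: u:F. ✗
u: successors {w}; []<>(q -> p) there: w:F. ✗
w: successors {x}; []<>(q -> p) there: x:T. ✓
x: successors {y}; []<>(q -> p) there: y:F. ✗
y: successors {y, z}; []<>(q -> p) there: y:F, z:T. ✗
z: successors {t}; []<>(q -> p) there: t:T. ✓
Satisfying worlds: {w, z}.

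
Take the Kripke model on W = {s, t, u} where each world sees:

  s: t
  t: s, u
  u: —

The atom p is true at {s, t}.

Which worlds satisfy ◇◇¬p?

{s}

s: successors {t}; ◇¬p there: t:T. ✓
t: successors {s, u}; ◇¬p there: s:F, u:F. ✗
u: no successors, so ◇◇¬p fails. ✗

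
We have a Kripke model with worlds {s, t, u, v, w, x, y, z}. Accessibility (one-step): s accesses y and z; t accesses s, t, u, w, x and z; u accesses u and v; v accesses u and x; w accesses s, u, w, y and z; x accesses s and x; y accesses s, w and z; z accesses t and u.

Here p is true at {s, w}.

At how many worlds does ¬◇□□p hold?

s: ◇□□p is F. ✓
t: ◇□□p is F. ✓
u: ◇□□p is F. ✓
v: ◇□□p is F. ✓
w: ◇□□p is F. ✓
x: ◇□□p is F. ✓
y: ◇□□p is F. ✓
z: ◇□□p is F. ✓
Satisfying worlds: {s, t, u, v, w, x, y, z}.

8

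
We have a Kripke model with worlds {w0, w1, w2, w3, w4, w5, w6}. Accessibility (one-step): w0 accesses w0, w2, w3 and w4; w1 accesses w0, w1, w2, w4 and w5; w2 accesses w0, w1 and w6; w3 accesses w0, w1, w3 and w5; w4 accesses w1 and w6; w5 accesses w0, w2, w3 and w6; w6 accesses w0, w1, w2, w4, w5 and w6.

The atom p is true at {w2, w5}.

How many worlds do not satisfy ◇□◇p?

w0: successors {w0, w2, w3, w4}; □◇p there: w0:F, w2:T, w3:T, w4:T. ✓
w1: successors {w0, w1, w2, w4, w5}; □◇p there: w0:F, w1:F, w2:T, w4:T, w5:F. ✓
w2: successors {w0, w1, w6}; □◇p there: w0:F, w1:F, w6:F. ✗
w3: successors {w0, w1, w3, w5}; □◇p there: w0:F, w1:F, w3:T, w5:F. ✓
w4: successors {w1, w6}; □◇p there: w1:F, w6:F. ✗
w5: successors {w0, w2, w3, w6}; □◇p there: w0:F, w2:T, w3:T, w6:F. ✓
w6: successors {w0, w1, w2, w4, w5, w6}; □◇p there: w0:F, w1:F, w2:T, w4:T, w5:F, w6:F. ✓
Satisfying worlds: {w0, w1, w3, w5, w6}.
So ◇□◇p fails at the other 2 worlds.

2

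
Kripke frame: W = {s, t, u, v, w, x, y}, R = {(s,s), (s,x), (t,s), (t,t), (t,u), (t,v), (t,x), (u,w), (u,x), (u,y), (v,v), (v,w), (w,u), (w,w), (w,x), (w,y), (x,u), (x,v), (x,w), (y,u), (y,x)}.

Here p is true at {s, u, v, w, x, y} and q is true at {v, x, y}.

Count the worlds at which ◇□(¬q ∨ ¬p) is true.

0

s: successors {s, x}; □(¬q ∨ ¬p) there: s:F, x:F. ✗
t: successors {s, t, u, v, x}; □(¬q ∨ ¬p) there: s:F, t:F, u:F, v:F, x:F. ✗
u: successors {w, x, y}; □(¬q ∨ ¬p) there: w:F, x:F, y:F. ✗
v: successors {v, w}; □(¬q ∨ ¬p) there: v:F, w:F. ✗
w: successors {u, w, x, y}; □(¬q ∨ ¬p) there: u:F, w:F, x:F, y:F. ✗
x: successors {u, v, w}; □(¬q ∨ ¬p) there: u:F, v:F, w:F. ✗
y: successors {u, x}; □(¬q ∨ ¬p) there: u:F, x:F. ✗
Satisfying worlds: ∅.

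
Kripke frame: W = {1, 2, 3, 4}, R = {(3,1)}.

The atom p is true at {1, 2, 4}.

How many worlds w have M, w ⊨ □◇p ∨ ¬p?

1: □◇p is T, ¬p is F. ✓
2: □◇p is T, ¬p is F. ✓
3: □◇p is F, ¬p is T. ✓
4: □◇p is T, ¬p is F. ✓
Satisfying worlds: {1, 2, 3, 4}.

4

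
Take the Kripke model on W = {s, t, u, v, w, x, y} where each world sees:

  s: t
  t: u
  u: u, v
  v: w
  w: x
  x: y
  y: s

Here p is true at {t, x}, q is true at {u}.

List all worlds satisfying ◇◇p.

s: successors {t}; ◇p there: t:F. ✗
t: successors {u}; ◇p there: u:F. ✗
u: successors {u, v}; ◇p there: u:F, v:F. ✗
v: successors {w}; ◇p there: w:T. ✓
w: successors {x}; ◇p there: x:F. ✗
x: successors {y}; ◇p there: y:F. ✗
y: successors {s}; ◇p there: s:T. ✓

{v, y}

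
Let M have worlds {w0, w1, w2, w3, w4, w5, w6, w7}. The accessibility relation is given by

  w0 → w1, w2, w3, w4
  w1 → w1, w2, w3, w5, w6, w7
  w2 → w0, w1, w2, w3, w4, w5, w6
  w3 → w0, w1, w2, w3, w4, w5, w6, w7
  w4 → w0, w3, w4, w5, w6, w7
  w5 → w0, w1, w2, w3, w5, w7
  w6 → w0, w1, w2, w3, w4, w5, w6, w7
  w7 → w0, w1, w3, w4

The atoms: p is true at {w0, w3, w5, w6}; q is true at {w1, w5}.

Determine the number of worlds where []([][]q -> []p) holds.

w0: successors {w1, w2, w3, w4}; [][]q -> []p there: w1:T, w2:T, w3:T, w4:T. ✓
w1: successors {w1, w2, w3, w5, w6, w7}; [][]q -> []p there: w1:T, w2:T, w3:T, w5:T, w6:T, w7:T. ✓
w2: successors {w0, w1, w2, w3, w4, w5, w6}; [][]q -> []p there: w0:T, w1:T, w2:T, w3:T, w4:T, w5:T, w6:T. ✓
w3: successors {w0, w1, w2, w3, w4, w5, w6, w7}; [][]q -> []p there: w0:T, w1:T, w2:T, w3:T, w4:T, w5:T, w6:T, w7:T. ✓
w4: successors {w0, w3, w4, w5, w6, w7}; [][]q -> []p there: w0:T, w3:T, w4:T, w5:T, w6:T, w7:T. ✓
w5: successors {w0, w1, w2, w3, w5, w7}; [][]q -> []p there: w0:T, w1:T, w2:T, w3:T, w5:T, w7:T. ✓
w6: successors {w0, w1, w2, w3, w4, w5, w6, w7}; [][]q -> []p there: w0:T, w1:T, w2:T, w3:T, w4:T, w5:T, w6:T, w7:T. ✓
w7: successors {w0, w1, w3, w4}; [][]q -> []p there: w0:T, w1:T, w3:T, w4:T. ✓
Satisfying worlds: {w0, w1, w2, w3, w4, w5, w6, w7}.

8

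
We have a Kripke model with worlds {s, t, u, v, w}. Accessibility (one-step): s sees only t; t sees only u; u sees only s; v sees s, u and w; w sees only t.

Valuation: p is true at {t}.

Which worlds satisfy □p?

s: successors {t}; p there: t:T. ✓
t: successors {u}; p there: u:F. ✗
u: successors {s}; p there: s:F. ✗
v: successors {s, u, w}; p there: s:F, u:F, w:F. ✗
w: successors {t}; p there: t:T. ✓

{s, w}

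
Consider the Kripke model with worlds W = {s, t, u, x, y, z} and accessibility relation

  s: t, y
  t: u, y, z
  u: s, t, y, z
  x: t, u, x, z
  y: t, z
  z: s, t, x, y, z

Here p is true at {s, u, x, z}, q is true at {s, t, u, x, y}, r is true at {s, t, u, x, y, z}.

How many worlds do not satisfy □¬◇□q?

5

s: successors {t, y}; ¬◇□q there: t:T, y:T. ✓
t: successors {u, y, z}; ¬◇□q there: u:F, y:T, z:F. ✗
u: successors {s, t, y, z}; ¬◇□q there: s:T, t:T, y:T, z:F. ✗
x: successors {t, u, x, z}; ¬◇□q there: t:T, u:F, x:T, z:F. ✗
y: successors {t, z}; ¬◇□q there: t:T, z:F. ✗
z: successors {s, t, x, y, z}; ¬◇□q there: s:T, t:T, x:T, y:T, z:F. ✗
Satisfying worlds: {s}.
So □¬◇□q fails at the other 5 worlds.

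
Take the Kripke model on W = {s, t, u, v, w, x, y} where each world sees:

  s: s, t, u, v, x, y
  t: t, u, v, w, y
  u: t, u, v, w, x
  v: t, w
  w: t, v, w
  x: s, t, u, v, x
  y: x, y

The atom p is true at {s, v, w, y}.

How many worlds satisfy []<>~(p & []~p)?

7

s: successors {s, t, u, v, x, y}; <>~(p & []~p) there: s:T, t:T, u:T, v:T, x:T, y:T. ✓
t: successors {t, u, v, w, y}; <>~(p & []~p) there: t:T, u:T, v:T, w:T, y:T. ✓
u: successors {t, u, v, w, x}; <>~(p & []~p) there: t:T, u:T, v:T, w:T, x:T. ✓
v: successors {t, w}; <>~(p & []~p) there: t:T, w:T. ✓
w: successors {t, v, w}; <>~(p & []~p) there: t:T, v:T, w:T. ✓
x: successors {s, t, u, v, x}; <>~(p & []~p) there: s:T, t:T, u:T, v:T, x:T. ✓
y: successors {x, y}; <>~(p & []~p) there: x:T, y:T. ✓
Satisfying worlds: {s, t, u, v, w, x, y}.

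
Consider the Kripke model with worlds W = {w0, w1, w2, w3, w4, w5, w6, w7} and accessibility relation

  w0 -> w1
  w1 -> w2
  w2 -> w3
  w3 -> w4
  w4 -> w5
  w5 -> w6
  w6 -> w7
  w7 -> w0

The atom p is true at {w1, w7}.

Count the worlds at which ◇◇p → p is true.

w0: ◇◇p is F, p is F. ✓
w1: ◇◇p is F, p is T. ✓
w2: ◇◇p is F, p is F. ✓
w3: ◇◇p is F, p is F. ✓
w4: ◇◇p is F, p is F. ✓
w5: ◇◇p is T, p is F. ✗
w6: ◇◇p is F, p is F. ✓
w7: ◇◇p is T, p is T. ✓
Satisfying worlds: {w0, w1, w2, w3, w4, w6, w7}.

7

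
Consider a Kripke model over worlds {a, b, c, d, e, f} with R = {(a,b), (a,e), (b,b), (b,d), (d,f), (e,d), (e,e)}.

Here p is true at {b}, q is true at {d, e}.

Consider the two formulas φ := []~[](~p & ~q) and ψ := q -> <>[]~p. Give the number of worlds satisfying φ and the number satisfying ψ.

3 and 6

For []~[](~p & ~q):
a: successors {b, e}; ~[](~p & ~q) there: b:T, e:T. ✓
b: successors {b, d}; ~[](~p & ~q) there: b:T, d:F. ✗
c: no successors, so []~[](~p & ~q) holds vacuously. ✓
d: successors {f}; ~[](~p & ~q) there: f:F. ✗
e: successors {d, e}; ~[](~p & ~q) there: d:F, e:T. ✗
f: no successors, so []~[](~p & ~q) holds vacuously. ✓
— 3 worlds.
For q -> <>[]~p:
a: q is F, <>[]~p is T. ✓
b: q is F, <>[]~p is T. ✓
c: q is F, <>[]~p is F. ✓
d: q is T, <>[]~p is T. ✓
e: q is T, <>[]~p is T. ✓
f: q is F, <>[]~p is F. ✓
— 6 worlds.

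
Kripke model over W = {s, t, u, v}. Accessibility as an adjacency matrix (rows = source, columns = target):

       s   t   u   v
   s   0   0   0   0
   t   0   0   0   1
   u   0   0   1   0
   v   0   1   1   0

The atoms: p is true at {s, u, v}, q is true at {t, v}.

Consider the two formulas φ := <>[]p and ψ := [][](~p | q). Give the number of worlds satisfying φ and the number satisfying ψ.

For <>[]p:
s: no successors, so <>[]p fails. ✗
t: successors {v}; []p there: v:F. ✗
u: successors {u}; []p there: u:T. ✓
v: successors {t, u}; []p there: t:T, u:T. ✓
— 2 worlds.
For [][](~p | q):
s: no successors, so [][](~p | q) holds vacuously. ✓
t: successors {v}; [](~p | q) there: v:F. ✗
u: successors {u}; [](~p | q) there: u:F. ✗
v: successors {t, u}; [](~p | q) there: t:T, u:F. ✗
— 1 world.

2 and 1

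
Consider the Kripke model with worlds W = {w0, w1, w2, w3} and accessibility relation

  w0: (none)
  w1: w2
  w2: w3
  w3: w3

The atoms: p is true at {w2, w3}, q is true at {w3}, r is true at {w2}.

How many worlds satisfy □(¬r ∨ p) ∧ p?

w0: □(¬r ∨ p) is T, p is F. ✗
w1: □(¬r ∨ p) is T, p is F. ✗
w2: □(¬r ∨ p) is T, p is T. ✓
w3: □(¬r ∨ p) is T, p is T. ✓
Satisfying worlds: {w2, w3}.

2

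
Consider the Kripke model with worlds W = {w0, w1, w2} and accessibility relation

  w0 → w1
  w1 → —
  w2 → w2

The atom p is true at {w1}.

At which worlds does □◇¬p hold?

{w1, w2}

w0: successors {w1}; ◇¬p there: w1:F. ✗
w1: no successors, so □◇¬p holds vacuously. ✓
w2: successors {w2}; ◇¬p there: w2:T. ✓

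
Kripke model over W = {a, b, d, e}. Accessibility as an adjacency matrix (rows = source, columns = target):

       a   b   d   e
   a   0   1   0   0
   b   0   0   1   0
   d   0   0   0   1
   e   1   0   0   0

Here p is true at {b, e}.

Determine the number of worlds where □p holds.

a: successors {b}; p there: b:T. ✓
b: successors {d}; p there: d:F. ✗
d: successors {e}; p there: e:T. ✓
e: successors {a}; p there: a:F. ✗
Satisfying worlds: {a, d}.

2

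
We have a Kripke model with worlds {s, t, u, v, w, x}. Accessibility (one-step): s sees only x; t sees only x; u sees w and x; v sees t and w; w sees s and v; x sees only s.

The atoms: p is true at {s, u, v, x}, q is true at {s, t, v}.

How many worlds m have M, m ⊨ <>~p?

s: successors {x}; ~p there: x:F. ✗
t: successors {x}; ~p there: x:F. ✗
u: successors {w, x}; ~p there: w:T, x:F. ✓
v: successors {t, w}; ~p there: t:T, w:T. ✓
w: successors {s, v}; ~p there: s:F, v:F. ✗
x: successors {s}; ~p there: s:F. ✗
Satisfying worlds: {u, v}.

2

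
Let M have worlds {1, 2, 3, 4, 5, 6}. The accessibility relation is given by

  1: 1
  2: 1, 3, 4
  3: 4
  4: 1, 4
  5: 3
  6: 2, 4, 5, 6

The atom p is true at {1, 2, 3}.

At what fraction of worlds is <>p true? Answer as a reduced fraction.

1: successors {1}; p there: 1:T. ✓
2: successors {1, 3, 4}; p there: 1:T, 3:T, 4:F. ✓
3: successors {4}; p there: 4:F. ✗
4: successors {1, 4}; p there: 1:T, 4:F. ✓
5: successors {3}; p there: 3:T. ✓
6: successors {2, 4, 5, 6}; p there: 2:T, 4:F, 5:F, 6:F. ✓
That's 5 of 6 worlds, so 5/6.

5/6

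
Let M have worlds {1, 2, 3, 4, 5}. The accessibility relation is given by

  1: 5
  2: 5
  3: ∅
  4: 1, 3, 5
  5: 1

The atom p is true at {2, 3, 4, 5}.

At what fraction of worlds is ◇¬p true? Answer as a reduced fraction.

2/5

1: successors {5}; ¬p there: 5:F. ✗
2: successors {5}; ¬p there: 5:F. ✗
3: no successors, so ◇¬p fails. ✗
4: successors {1, 3, 5}; ¬p there: 1:T, 3:F, 5:F. ✓
5: successors {1}; ¬p there: 1:T. ✓
That's 2 of 5 worlds, so 2/5.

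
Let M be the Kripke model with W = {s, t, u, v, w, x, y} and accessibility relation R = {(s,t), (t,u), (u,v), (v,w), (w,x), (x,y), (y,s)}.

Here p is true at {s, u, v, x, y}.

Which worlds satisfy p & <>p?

{u, x, y}

s: p is T, <>p is F. ✗
t: p is F, <>p is T. ✗
u: p is T, <>p is T. ✓
v: p is T, <>p is F. ✗
w: p is F, <>p is T. ✗
x: p is T, <>p is T. ✓
y: p is T, <>p is T. ✓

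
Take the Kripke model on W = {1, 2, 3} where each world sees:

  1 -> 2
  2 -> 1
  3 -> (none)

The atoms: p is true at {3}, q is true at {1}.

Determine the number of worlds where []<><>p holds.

1

1: successors {2}; <><>p there: 2:F. ✗
2: successors {1}; <><>p there: 1:F. ✗
3: no successors, so []<><>p holds vacuously. ✓
Satisfying worlds: {3}.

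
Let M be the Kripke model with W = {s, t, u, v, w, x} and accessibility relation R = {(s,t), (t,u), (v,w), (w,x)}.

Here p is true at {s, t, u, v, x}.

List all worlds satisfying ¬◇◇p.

{t, u, w, x}

s: ◇◇p is T. ✗
t: ◇◇p is F. ✓
u: ◇◇p is F. ✓
v: ◇◇p is T. ✗
w: ◇◇p is F. ✓
x: ◇◇p is F. ✓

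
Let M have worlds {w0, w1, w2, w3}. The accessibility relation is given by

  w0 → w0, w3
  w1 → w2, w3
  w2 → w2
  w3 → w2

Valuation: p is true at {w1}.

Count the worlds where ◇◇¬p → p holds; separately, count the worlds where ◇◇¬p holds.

1 and 4

For ◇◇¬p → p:
w0: ◇◇¬p is T, p is F. ✗
w1: ◇◇¬p is T, p is T. ✓
w2: ◇◇¬p is T, p is F. ✗
w3: ◇◇¬p is T, p is F. ✗
— 1 world.
For ◇◇¬p:
w0: successors {w0, w3}; ◇¬p there: w0:T, w3:T. ✓
w1: successors {w2, w3}; ◇¬p there: w2:T, w3:T. ✓
w2: successors {w2}; ◇¬p there: w2:T. ✓
w3: successors {w2}; ◇¬p there: w2:T. ✓
— 4 worlds.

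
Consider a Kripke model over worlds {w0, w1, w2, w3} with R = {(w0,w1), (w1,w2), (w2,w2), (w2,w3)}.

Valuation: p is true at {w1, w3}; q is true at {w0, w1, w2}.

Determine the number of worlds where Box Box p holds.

1

w0: successors {w1}; Box p there: w1:F. ✗
w1: successors {w2}; Box p there: w2:F. ✗
w2: successors {w2, w3}; Box p there: w2:F, w3:T. ✗
w3: no successors, so Box Box p holds vacuously. ✓
Satisfying worlds: {w3}.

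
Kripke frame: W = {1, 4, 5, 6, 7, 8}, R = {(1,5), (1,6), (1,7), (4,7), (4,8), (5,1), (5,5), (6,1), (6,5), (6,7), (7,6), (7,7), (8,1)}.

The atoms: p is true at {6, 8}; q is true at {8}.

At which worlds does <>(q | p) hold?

{1, 4, 7}

1: successors {5, 6, 7}; q | p there: 5:F, 6:T, 7:F. ✓
4: successors {7, 8}; q | p there: 7:F, 8:T. ✓
5: successors {1, 5}; q | p there: 1:F, 5:F. ✗
6: successors {1, 5, 7}; q | p there: 1:F, 5:F, 7:F. ✗
7: successors {6, 7}; q | p there: 6:T, 7:F. ✓
8: successors {1}; q | p there: 1:F. ✗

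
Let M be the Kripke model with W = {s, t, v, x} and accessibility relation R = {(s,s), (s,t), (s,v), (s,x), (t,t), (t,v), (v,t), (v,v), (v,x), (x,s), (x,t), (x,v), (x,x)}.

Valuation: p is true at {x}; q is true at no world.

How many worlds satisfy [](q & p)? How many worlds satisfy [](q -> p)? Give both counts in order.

0 and 4

For [](q & p):
s: successors {s, t, v, x}; q & p there: s:F, t:F, v:F, x:F. ✗
t: successors {t, v}; q & p there: t:F, v:F. ✗
v: successors {t, v, x}; q & p there: t:F, v:F, x:F. ✗
x: successors {s, t, v, x}; q & p there: s:F, t:F, v:F, x:F. ✗
— 0 worlds.
For [](q -> p):
s: successors {s, t, v, x}; q -> p there: s:T, t:T, v:T, x:T. ✓
t: successors {t, v}; q -> p there: t:T, v:T. ✓
v: successors {t, v, x}; q -> p there: t:T, v:T, x:T. ✓
x: successors {s, t, v, x}; q -> p there: s:T, t:T, v:T, x:T. ✓
— 4 worlds.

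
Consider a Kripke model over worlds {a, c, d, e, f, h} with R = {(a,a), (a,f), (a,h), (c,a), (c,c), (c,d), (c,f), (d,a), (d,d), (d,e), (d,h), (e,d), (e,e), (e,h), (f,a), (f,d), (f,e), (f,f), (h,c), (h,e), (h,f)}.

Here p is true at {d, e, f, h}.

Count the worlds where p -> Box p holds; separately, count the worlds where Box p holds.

3 and 1

For p -> Box p:
a: p is F, Box p is F. ✓
c: p is F, Box p is F. ✓
d: p is T, Box p is F. ✗
e: p is T, Box p is T. ✓
f: p is T, Box p is F. ✗
h: p is T, Box p is F. ✗
— 3 worlds.
For Box p:
a: successors {a, f, h}; p there: a:F, f:T, h:T. ✗
c: successors {a, c, d, f}; p there: a:F, c:F, d:T, f:T. ✗
d: successors {a, d, e, h}; p there: a:F, d:T, e:T, h:T. ✗
e: successors {d, e, h}; p there: d:T, e:T, h:T. ✓
f: successors {a, d, e, f}; p there: a:F, d:T, e:T, f:T. ✗
h: successors {c, e, f}; p there: c:F, e:T, f:T. ✗
— 1 world.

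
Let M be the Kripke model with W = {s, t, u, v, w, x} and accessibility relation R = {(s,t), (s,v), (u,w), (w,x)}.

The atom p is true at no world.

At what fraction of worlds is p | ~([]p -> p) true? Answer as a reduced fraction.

1/2

s: p is F, ~([]p -> p) is F. ✗
t: p is F, ~([]p -> p) is T. ✓
u: p is F, ~([]p -> p) is F. ✗
v: p is F, ~([]p -> p) is T. ✓
w: p is F, ~([]p -> p) is F. ✗
x: p is F, ~([]p -> p) is T. ✓
That's 3 of 6 worlds, so 3/6 = 1/2.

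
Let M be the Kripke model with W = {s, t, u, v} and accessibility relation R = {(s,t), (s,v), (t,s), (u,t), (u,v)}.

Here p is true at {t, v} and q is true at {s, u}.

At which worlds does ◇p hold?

{s, u}

s: successors {t, v}; p there: t:T, v:T. ✓
t: successors {s}; p there: s:F. ✗
u: successors {t, v}; p there: t:T, v:T. ✓
v: no successors, so ◇p fails. ✗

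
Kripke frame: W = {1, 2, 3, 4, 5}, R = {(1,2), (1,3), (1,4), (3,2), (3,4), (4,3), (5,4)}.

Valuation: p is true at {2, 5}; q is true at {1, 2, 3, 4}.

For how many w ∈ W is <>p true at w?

1: successors {2, 3, 4}; p there: 2:T, 3:F, 4:F. ✓
2: no successors, so <>p fails. ✗
3: successors {2, 4}; p there: 2:T, 4:F. ✓
4: successors {3}; p there: 3:F. ✗
5: successors {4}; p there: 4:F. ✗
Satisfying worlds: {1, 3}.

2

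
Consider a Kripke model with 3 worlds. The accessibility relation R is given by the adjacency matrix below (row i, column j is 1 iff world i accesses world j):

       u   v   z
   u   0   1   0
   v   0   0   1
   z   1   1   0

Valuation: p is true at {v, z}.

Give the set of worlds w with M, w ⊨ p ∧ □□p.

{z}

u: p is F, □□p is T. ✗
v: p is T, □□p is F. ✗
z: p is T, □□p is T. ✓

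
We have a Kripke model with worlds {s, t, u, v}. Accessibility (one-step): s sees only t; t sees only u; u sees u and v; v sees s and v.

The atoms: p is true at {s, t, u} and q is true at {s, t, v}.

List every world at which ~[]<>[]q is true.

{s, v}

s: []<>[]q is F. ✓
t: []<>[]q is T. ✗
u: []<>[]q is T. ✗
v: []<>[]q is F. ✓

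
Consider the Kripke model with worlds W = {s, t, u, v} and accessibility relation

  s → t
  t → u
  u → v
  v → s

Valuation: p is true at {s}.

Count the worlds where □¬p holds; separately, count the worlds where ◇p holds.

For □¬p:
s: successors {t}; ¬p there: t:T. ✓
t: successors {u}; ¬p there: u:T. ✓
u: successors {v}; ¬p there: v:T. ✓
v: successors {s}; ¬p there: s:F. ✗
— 3 worlds.
For ◇p:
s: successors {t}; p there: t:F. ✗
t: successors {u}; p there: u:F. ✗
u: successors {v}; p there: v:F. ✗
v: successors {s}; p there: s:T. ✓
— 1 world.

3 and 1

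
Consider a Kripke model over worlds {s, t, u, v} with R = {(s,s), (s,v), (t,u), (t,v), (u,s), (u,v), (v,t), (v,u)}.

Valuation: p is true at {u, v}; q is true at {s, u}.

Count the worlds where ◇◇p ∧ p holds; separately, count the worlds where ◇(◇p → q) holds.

For ◇◇p ∧ p:
s: ◇◇p is T, p is F. ✗
t: ◇◇p is T, p is F. ✗
u: ◇◇p is T, p is T. ✓
v: ◇◇p is T, p is T. ✓
— 2 worlds.
For ◇(◇p → q):
s: successors {s, v}; ◇p → q there: s:T, v:F. ✓
t: successors {u, v}; ◇p → q there: u:T, v:F. ✓
u: successors {s, v}; ◇p → q there: s:T, v:F. ✓
v: successors {t, u}; ◇p → q there: t:F, u:T. ✓
— 4 worlds.

2 and 4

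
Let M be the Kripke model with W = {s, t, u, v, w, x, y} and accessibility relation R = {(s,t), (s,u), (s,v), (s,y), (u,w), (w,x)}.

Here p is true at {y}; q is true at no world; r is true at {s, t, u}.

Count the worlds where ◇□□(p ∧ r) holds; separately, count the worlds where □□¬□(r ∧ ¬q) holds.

For ◇□□(p ∧ r):
s: successors {t, u, v, y}; □□(p ∧ r) there: t:T, u:F, v:T, y:T. ✓
t: no successors, so ◇□□(p ∧ r) fails. ✗
u: successors {w}; □□(p ∧ r) there: w:T. ✓
v: no successors, so ◇□□(p ∧ r) fails. ✗
w: successors {x}; □□(p ∧ r) there: x:T. ✓
x: no successors, so ◇□□(p ∧ r) fails. ✗
y: no successors, so ◇□□(p ∧ r) fails. ✗
— 3 worlds.
For □□¬□(r ∧ ¬q):
s: successors {t, u, v, y}; □¬□(r ∧ ¬q) there: t:T, u:T, v:T, y:T. ✓
t: no successors, so □□¬□(r ∧ ¬q) holds vacuously. ✓
u: successors {w}; □¬□(r ∧ ¬q) there: w:F. ✗
v: no successors, so □□¬□(r ∧ ¬q) holds vacuously. ✓
w: successors {x}; □¬□(r ∧ ¬q) there: x:T. ✓
x: no successors, so □□¬□(r ∧ ¬q) holds vacuously. ✓
y: no successors, so □□¬□(r ∧ ¬q) holds vacuously. ✓
— 6 worlds.

3 and 6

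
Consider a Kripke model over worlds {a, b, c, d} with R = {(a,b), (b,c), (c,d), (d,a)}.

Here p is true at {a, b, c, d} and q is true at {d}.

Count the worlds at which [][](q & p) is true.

a: successors {b}; [](q & p) there: b:F. ✗
b: successors {c}; [](q & p) there: c:T. ✓
c: successors {d}; [](q & p) there: d:F. ✗
d: successors {a}; [](q & p) there: a:F. ✗
Satisfying worlds: {b}.

1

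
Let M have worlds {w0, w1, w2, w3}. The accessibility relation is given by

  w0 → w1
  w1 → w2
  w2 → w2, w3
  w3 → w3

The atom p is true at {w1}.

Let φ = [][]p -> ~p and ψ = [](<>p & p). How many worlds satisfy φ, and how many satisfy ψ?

4 and 0

For [][]p -> ~p:
w0: [][]p is F, ~p is T. ✓
w1: [][]p is F, ~p is F. ✓
w2: [][]p is F, ~p is T. ✓
w3: [][]p is F, ~p is T. ✓
— 4 worlds.
For [](<>p & p):
w0: successors {w1}; <>p & p there: w1:F. ✗
w1: successors {w2}; <>p & p there: w2:F. ✗
w2: successors {w2, w3}; <>p & p there: w2:F, w3:F. ✗
w3: successors {w3}; <>p & p there: w3:F. ✗
— 0 worlds.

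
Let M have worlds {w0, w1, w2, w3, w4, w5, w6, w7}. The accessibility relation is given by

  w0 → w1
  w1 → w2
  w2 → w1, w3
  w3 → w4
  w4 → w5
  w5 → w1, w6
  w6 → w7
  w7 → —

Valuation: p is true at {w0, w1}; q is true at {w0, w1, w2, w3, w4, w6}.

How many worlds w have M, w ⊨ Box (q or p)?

w0: successors {w1}; q or p there: w1:T. ✓
w1: successors {w2}; q or p there: w2:T. ✓
w2: successors {w1, w3}; q or p there: w1:T, w3:T. ✓
w3: successors {w4}; q or p there: w4:T. ✓
w4: successors {w5}; q or p there: w5:F. ✗
w5: successors {w1, w6}; q or p there: w1:T, w6:T. ✓
w6: successors {w7}; q or p there: w7:F. ✗
w7: no successors, so Box (q or p) holds vacuously. ✓
Satisfying worlds: {w0, w1, w2, w3, w5, w7}.

6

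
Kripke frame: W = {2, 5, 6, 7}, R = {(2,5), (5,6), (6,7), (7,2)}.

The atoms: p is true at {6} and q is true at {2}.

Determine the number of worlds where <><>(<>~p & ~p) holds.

2: successors {5}; <>(<>~p & ~p) there: 5:F. ✗
5: successors {6}; <>(<>~p & ~p) there: 6:T. ✓
6: successors {7}; <>(<>~p & ~p) there: 7:T. ✓
7: successors {2}; <>(<>~p & ~p) there: 2:F. ✗
Satisfying worlds: {5, 6}.

2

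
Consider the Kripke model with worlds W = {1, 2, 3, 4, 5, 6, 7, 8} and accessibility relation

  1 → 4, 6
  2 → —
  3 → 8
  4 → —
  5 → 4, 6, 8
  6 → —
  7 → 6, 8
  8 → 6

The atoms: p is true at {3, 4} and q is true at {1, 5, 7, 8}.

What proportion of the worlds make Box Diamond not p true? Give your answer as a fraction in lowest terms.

1/2

1: successors {4, 6}; Diamond not p there: 4:F, 6:F. ✗
2: no successors, so Box Diamond not p holds vacuously. ✓
3: successors {8}; Diamond not p there: 8:T. ✓
4: no successors, so Box Diamond not p holds vacuously. ✓
5: successors {4, 6, 8}; Diamond not p there: 4:F, 6:F, 8:T. ✗
6: no successors, so Box Diamond not p holds vacuously. ✓
7: successors {6, 8}; Diamond not p there: 6:F, 8:T. ✗
8: successors {6}; Diamond not p there: 6:F. ✗
That's 4 of 8 worlds, so 4/8 = 1/2.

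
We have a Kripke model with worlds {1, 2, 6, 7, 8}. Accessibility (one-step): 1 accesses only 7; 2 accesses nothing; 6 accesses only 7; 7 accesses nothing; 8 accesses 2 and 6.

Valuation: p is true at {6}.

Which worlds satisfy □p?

1: successors {7}; p there: 7:F. ✗
2: no successors, so □p holds vacuously. ✓
6: successors {7}; p there: 7:F. ✗
7: no successors, so □p holds vacuously. ✓
8: successors {2, 6}; p there: 2:F, 6:T. ✗

{2, 7}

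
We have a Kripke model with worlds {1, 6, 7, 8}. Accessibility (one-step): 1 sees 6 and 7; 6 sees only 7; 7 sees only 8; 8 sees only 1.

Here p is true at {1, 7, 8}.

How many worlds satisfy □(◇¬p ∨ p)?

3

1: successors {6, 7}; ◇¬p ∨ p there: 6:F, 7:T. ✗
6: successors {7}; ◇¬p ∨ p there: 7:T. ✓
7: successors {8}; ◇¬p ∨ p there: 8:T. ✓
8: successors {1}; ◇¬p ∨ p there: 1:T. ✓
Satisfying worlds: {6, 7, 8}.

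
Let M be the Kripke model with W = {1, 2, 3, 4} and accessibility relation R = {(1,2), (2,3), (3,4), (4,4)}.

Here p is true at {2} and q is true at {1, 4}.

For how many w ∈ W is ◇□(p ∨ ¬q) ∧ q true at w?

1: ◇□(p ∨ ¬q) is T, q is T. ✓
2: ◇□(p ∨ ¬q) is F, q is F. ✗
3: ◇□(p ∨ ¬q) is F, q is F. ✗
4: ◇□(p ∨ ¬q) is F, q is T. ✗
Satisfying worlds: {1}.

1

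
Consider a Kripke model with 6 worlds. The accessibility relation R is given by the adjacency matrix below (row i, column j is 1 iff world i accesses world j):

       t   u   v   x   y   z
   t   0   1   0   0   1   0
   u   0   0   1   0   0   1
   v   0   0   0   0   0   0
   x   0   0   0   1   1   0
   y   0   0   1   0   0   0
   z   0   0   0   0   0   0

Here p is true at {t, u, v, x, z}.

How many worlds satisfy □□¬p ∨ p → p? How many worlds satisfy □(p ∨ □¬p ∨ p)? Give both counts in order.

For □□¬p ∨ p → p:
t: □□¬p ∨ p is T, p is T. ✓
u: □□¬p ∨ p is T, p is T. ✓
v: □□¬p ∨ p is T, p is T. ✓
x: □□¬p ∨ p is T, p is T. ✓
y: □□¬p ∨ p is T, p is F. ✗
z: □□¬p ∨ p is T, p is T. ✓
— 5 worlds.
For □(p ∨ □¬p ∨ p):
t: successors {u, y}; p ∨ □¬p ∨ p there: u:T, y:F. ✗
u: successors {v, z}; p ∨ □¬p ∨ p there: v:T, z:T. ✓
v: no successors, so □(p ∨ □¬p ∨ p) holds vacuously. ✓
x: successors {x, y}; p ∨ □¬p ∨ p there: x:T, y:F. ✗
y: successors {v}; p ∨ □¬p ∨ p there: v:T. ✓
z: no successors, so □(p ∨ □¬p ∨ p) holds vacuously. ✓
— 4 worlds.

5 and 4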